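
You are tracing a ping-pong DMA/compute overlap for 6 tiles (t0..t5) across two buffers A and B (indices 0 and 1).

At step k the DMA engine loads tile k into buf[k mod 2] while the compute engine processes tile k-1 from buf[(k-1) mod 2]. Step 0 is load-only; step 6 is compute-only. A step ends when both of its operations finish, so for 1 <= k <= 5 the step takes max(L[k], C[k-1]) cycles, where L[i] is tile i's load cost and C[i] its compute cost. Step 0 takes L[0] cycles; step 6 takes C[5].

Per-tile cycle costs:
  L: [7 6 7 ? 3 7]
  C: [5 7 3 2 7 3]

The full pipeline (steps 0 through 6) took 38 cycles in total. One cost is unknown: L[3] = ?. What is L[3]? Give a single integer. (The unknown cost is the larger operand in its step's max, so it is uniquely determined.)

step 0 → dur = L[0]=7 = 7
step 1 → dur = max(L[1]=6, C[0]=5) = 6
step 2 → dur = max(L[2]=7, C[1]=7) = 7
step 3 → dur = max(L[3]=?, C[2]=3) = L[3]  (unknown; binding)
step 4 → dur = max(L[4]=3, C[3]=2) = 3
step 5 → dur = max(L[5]=7, C[4]=7) = 7
step 6 → dur = C[5]=3 = 3
sum of known step durations = 33
dur[3] = total - known = 38 - 33 = 5
L[3] is the binding max in step 3, so L[3] = dur[3] = 5

L[3] = 5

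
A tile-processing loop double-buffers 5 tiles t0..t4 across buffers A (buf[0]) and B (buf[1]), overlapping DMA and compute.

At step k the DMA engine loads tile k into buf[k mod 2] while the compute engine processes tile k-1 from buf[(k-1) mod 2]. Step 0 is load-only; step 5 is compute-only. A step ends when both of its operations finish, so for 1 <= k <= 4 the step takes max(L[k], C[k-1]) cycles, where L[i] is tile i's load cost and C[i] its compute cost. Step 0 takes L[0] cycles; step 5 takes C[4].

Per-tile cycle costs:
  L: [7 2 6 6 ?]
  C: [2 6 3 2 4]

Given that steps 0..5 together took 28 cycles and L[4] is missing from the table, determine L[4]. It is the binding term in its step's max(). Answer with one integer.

L[4] = 3

step 0 = dur = L[0]=7 = 7
step 1 = dur = max(L[1]=2, C[0]=2) = 2
step 2 = dur = max(L[2]=6, C[1]=6) = 6
step 3 = dur = max(L[3]=6, C[2]=3) = 6
step 4 = dur = max(L[4]=?, C[3]=2) = L[4]  (unknown; binding)
step 5 = dur = C[4]=4 = 4
sum of known step durations = 25
dur[4] = total - known = 28 - 25 = 3
L[4] is the binding max in step 4, so L[4] = dur[4] = 3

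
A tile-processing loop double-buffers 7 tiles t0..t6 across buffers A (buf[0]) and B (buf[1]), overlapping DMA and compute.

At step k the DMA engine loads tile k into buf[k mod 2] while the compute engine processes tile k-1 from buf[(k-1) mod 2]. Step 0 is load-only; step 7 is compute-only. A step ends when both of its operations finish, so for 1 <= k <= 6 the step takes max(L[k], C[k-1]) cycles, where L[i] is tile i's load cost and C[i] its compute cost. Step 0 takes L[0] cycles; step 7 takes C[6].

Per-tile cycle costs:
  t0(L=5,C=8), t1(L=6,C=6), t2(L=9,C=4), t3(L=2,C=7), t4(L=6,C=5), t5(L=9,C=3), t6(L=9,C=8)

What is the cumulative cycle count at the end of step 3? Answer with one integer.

[0] DMA t0→A (5c) ∥ CU idle ⇒ 5c, clock 5
[1] DMA t1→B (6c) ∥ CU A:t0 (8c) ⇒ 8c, clock 13
[2] DMA t2→A (9c) ∥ CU B:t1 (6c) ⇒ 9c, clock 22
[3] DMA t3→B (2c) ∥ CU A:t2 (4c) ⇒ 4c, clock 26
[4] DMA t4→A (6c) ∥ CU B:t3 (7c) ⇒ 7c, clock 33
[5] DMA t5→B (9c) ∥ CU A:t4 (5c) ⇒ 9c, clock 42
[6] DMA t6→A (9c) ∥ CU B:t5 (3c) ⇒ 9c, clock 51
[7] DMA idle ∥ CU A:t6 (8c) ⇒ 8c, clock 59

end_cycle[3] = 26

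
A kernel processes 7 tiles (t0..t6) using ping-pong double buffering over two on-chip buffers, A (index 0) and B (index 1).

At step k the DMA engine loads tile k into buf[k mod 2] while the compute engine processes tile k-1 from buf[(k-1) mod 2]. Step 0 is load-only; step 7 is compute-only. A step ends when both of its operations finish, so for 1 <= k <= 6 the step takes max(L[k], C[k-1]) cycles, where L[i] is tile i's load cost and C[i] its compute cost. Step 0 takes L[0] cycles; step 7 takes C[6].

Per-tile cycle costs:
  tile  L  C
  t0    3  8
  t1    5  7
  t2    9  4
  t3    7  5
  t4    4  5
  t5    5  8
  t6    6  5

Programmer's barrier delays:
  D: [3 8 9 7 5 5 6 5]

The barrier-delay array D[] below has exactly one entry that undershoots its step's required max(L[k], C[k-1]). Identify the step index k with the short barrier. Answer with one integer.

hazard at step 6

k=0 barrier L[0]=3→3c, D[0]=3 ok
k=1 barrier max(L[1]=5,C[0]=8)→8c, D[1]=8 ok
k=2 barrier max(L[2]=9,C[1]=7)→9c, D[2]=9 ok
k=3 barrier max(L[3]=7,C[2]=4)→7c, D[3]=7 ok
k=4 barrier max(L[4]=4,C[3]=5)→5c, D[4]=5 ok
k=5 barrier max(L[5]=5,C[4]=5)→5c, D[5]=5 ok
k=6 barrier max(L[6]=6,C[5]=8)→8c, D[6]=6 SHORT
k=7 barrier C[6]=5→5c, D[7]=5 ok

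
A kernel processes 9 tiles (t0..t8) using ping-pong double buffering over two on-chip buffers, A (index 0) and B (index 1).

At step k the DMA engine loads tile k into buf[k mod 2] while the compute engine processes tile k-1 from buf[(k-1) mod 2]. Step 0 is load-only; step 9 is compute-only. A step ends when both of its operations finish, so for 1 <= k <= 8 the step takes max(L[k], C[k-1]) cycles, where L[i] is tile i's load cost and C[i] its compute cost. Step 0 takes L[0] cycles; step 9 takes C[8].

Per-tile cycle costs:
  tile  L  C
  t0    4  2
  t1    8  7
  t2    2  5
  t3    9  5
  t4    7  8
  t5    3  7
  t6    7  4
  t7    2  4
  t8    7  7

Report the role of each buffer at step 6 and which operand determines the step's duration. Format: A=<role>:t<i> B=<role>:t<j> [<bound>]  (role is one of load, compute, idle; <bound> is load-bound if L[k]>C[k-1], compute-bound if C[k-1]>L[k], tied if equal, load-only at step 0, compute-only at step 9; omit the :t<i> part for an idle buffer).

[0] DMA t0→A (4c) ∥ CU idle ⇒ 4c, clock 4
[1] DMA t1→B (8c) ∥ CU A:t0 (2c) ⇒ 8c, clock 12
[2] DMA t2→A (2c) ∥ CU B:t1 (7c) ⇒ 7c, clock 19
[3] DMA t3→B (9c) ∥ CU A:t2 (5c) ⇒ 9c, clock 28
[4] DMA t4→A (7c) ∥ CU B:t3 (5c) ⇒ 7c, clock 35
[5] DMA t5→B (3c) ∥ CU A:t4 (8c) ⇒ 8c, clock 43
[6] DMA t6→A (7c) ∥ CU B:t5 (7c) ⇒ 7c, clock 50
[7] DMA t7→B (2c) ∥ CU A:t6 (4c) ⇒ 4c, clock 54
[8] DMA t8→A (7c) ∥ CU B:t7 (4c) ⇒ 7c, clock 61
[9] DMA idle ∥ CU A:t8 (7c) ⇒ 7c, clock 68

step 6: A=load:t6 B=compute:t5 [tied]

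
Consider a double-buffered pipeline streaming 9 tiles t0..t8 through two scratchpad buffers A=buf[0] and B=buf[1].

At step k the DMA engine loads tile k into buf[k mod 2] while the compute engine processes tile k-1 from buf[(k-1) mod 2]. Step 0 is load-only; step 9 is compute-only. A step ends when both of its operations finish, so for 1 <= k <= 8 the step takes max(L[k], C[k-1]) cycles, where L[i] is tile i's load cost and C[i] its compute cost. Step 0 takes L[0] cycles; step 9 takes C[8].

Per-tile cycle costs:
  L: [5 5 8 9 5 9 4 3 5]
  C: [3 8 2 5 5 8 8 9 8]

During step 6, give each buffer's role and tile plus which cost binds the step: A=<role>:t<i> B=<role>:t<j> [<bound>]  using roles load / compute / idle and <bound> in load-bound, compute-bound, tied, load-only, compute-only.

[0] DMA t0→A (5c) ∥ CU idle ⇒ 5c, clock 5
[1] DMA t1→B (5c) ∥ CU A:t0 (3c) ⇒ 5c, clock 10
[2] DMA t2→A (8c) ∥ CU B:t1 (8c) ⇒ 8c, clock 18
[3] DMA t3→B (9c) ∥ CU A:t2 (2c) ⇒ 9c, clock 27
[4] DMA t4→A (5c) ∥ CU B:t3 (5c) ⇒ 5c, clock 32
[5] DMA t5→B (9c) ∥ CU A:t4 (5c) ⇒ 9c, clock 41
[6] DMA t6→A (4c) ∥ CU B:t5 (8c) ⇒ 8c, clock 49
[7] DMA t7→B (3c) ∥ CU A:t6 (8c) ⇒ 8c, clock 57
[8] DMA t8→A (5c) ∥ CU B:t7 (9c) ⇒ 9c, clock 66
[9] DMA idle ∥ CU A:t8 (8c) ⇒ 8c, clock 74

step 6: A=load:t6 B=compute:t5 [compute-bound]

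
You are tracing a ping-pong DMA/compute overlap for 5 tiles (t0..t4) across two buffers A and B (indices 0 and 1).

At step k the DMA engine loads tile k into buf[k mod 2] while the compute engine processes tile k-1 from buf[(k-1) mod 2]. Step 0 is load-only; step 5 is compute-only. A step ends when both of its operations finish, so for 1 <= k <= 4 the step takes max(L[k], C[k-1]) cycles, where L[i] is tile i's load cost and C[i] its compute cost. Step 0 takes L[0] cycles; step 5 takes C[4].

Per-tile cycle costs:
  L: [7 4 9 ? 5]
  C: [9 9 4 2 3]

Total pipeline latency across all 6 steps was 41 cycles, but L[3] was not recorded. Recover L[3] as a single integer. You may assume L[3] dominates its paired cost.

step 0 = dur = L[0]=7 = 7
step 1 = dur = max(L[1]=4, C[0]=9) = 9
step 2 = dur = max(L[2]=9, C[1]=9) = 9
step 3 = dur = max(L[3]=?, C[2]=4) = L[3]  (unknown; binding)
step 4 = dur = max(L[4]=5, C[3]=2) = 5
step 5 = dur = C[4]=3 = 3
sum of known step durations = 33
dur[3] = total - known = 41 - 33 = 8
L[3] is the binding max in step 3, so L[3] = dur[3] = 8

L[3] = 8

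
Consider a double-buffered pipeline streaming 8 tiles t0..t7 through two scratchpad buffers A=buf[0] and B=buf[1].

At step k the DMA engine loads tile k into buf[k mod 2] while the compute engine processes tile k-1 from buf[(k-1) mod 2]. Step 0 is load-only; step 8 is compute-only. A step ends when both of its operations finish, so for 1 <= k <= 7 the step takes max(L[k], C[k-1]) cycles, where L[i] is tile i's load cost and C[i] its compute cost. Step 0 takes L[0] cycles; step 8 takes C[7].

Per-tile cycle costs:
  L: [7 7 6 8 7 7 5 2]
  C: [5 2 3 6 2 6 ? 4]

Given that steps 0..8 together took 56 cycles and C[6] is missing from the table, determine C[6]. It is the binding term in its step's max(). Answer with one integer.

step 0 = dur = L[0]=7 = 7
step 1 = dur = max(L[1]=7, C[0]=5) = 7
step 2 = dur = max(L[2]=6, C[1]=2) = 6
step 3 = dur = max(L[3]=8, C[2]=3) = 8
step 4 = dur = max(L[4]=7, C[3]=6) = 7
step 5 = dur = max(L[5]=7, C[4]=2) = 7
step 6 = dur = max(L[6]=5, C[5]=6) = 6
step 7 = dur = max(L[7]=2, C[6]=?) = C[6]  (unknown; binding)
step 8 = dur = C[7]=4 = 4
sum of known step durations = 52
dur[7] = total - known = 56 - 52 = 4
C[6] is the binding max in step 7, so C[6] = dur[7] = 4

C[6] = 4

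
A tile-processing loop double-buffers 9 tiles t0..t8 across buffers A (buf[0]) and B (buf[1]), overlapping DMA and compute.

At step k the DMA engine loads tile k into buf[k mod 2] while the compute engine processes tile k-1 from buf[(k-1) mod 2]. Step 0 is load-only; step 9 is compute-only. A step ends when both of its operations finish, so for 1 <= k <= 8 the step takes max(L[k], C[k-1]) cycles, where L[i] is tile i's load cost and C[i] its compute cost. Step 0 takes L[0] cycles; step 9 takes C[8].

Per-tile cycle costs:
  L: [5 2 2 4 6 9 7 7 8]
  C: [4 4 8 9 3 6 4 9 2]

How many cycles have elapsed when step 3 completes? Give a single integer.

k=0 load=t0/5c comp=- wait=5 total=5
k=1 load=t1/2c comp=t0/4c wait=4 total=9
k=2 load=t2/2c comp=t1/4c wait=4 total=13
k=3 load=t3/4c comp=t2/8c wait=8 total=21
k=4 load=t4/6c comp=t3/9c wait=9 total=30
k=5 load=t5/9c comp=t4/3c wait=9 total=39
k=6 load=t6/7c comp=t5/6c wait=7 total=46
k=7 load=t7/7c comp=t6/4c wait=7 total=53
k=8 load=t8/8c comp=t7/9c wait=9 total=62
k=9 load=- comp=t8/2c wait=2 total=64

end_cycle[3] = 21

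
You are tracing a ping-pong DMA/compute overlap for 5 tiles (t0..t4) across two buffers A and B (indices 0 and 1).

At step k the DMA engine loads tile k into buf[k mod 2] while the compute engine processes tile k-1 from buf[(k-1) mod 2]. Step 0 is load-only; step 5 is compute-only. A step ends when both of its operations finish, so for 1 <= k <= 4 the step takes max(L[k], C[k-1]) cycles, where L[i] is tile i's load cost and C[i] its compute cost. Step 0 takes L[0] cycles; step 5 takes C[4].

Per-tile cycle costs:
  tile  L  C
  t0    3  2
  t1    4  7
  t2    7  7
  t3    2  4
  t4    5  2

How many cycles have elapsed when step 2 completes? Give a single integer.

  0. 3=3c; end=3; A:t0 B:-
  1. max(4,2)=4c; end=7; A:t0 B:t1
  2. max(7,7)=7c; end=14; A:t2 B:t1
  3. max(2,7)=7c; end=21; A:t2 B:t3
  4. max(5,4)=5c; end=26; A:t4 B:t3
  5. 2=2c; end=28; A:t4 B:t3

end_cycle[2] = 14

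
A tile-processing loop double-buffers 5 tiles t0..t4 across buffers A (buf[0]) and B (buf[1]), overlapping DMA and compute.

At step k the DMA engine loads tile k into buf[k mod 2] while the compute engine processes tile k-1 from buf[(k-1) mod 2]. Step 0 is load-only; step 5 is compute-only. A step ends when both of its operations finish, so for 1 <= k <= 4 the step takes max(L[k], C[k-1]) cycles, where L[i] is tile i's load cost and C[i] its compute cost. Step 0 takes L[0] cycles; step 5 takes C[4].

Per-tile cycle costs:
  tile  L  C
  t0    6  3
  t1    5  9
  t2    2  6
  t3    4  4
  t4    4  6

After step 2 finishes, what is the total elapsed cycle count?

  0. 6=6c; end=6; A:t0 B:-
  1. max(5,3)=5c; end=11; A:t0 B:t1
  2. max(2,9)=9c; end=20; A:t2 B:t1
  3. max(4,6)=6c; end=26; A:t2 B:t3
  4. max(4,4)=4c; end=30; A:t4 B:t3
  5. 6=6c; end=36; A:t4 B:t3

end_cycle[2] = 20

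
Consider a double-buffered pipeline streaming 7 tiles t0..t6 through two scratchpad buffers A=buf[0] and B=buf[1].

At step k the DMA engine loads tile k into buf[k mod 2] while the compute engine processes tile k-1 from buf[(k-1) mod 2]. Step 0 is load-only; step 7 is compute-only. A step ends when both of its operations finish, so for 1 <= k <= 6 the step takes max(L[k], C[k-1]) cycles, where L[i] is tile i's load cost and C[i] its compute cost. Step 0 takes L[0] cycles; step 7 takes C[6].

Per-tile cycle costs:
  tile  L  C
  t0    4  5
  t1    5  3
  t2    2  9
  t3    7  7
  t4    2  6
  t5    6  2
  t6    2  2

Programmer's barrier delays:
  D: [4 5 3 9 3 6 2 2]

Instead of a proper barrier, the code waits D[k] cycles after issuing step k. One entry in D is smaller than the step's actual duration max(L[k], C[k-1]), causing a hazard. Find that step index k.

hazard at step 4

k=0 barrier L[0]=4→4c, D[0]=4 ok
k=1 barrier max(L[1]=5,C[0]=5)→5c, D[1]=5 ok
k=2 barrier max(L[2]=2,C[1]=3)→3c, D[2]=3 ok
k=3 barrier max(L[3]=7,C[2]=9)→9c, D[3]=9 ok
k=4 barrier max(L[4]=2,C[3]=7)→7c, D[4]=3 SHORT
k=5 barrier max(L[5]=6,C[4]=6)→6c, D[5]=6 ok
k=6 barrier max(L[6]=2,C[5]=2)→2c, D[6]=2 ok
k=7 barrier C[6]=2→2c, D[7]=2 ok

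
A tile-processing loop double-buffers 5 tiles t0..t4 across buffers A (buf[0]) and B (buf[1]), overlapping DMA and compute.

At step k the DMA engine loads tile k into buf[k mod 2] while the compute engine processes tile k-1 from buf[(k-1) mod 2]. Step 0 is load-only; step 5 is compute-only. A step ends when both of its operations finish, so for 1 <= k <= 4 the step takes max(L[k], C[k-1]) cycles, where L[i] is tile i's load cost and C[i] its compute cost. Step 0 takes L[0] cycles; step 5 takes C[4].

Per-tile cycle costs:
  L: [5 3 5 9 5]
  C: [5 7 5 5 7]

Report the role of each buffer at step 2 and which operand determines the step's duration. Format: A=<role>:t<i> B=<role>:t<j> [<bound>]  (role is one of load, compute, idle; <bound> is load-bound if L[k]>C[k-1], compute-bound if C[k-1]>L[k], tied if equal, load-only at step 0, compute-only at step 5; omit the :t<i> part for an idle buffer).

step 0: L[0]=5 → dur=5, Σ=5 | A=load:t0 B=idle [load-only]
step 1: L[1]=3 C[0]=5 → dur=5, Σ=10 | A=compute:t0 B=load:t1 [compute-bound]
step 2: L[2]=5 C[1]=7 → dur=7, Σ=17 | A=load:t2 B=compute:t1 [compute-bound]
step 3: L[3]=9 C[2]=5 → dur=9, Σ=26 | A=compute:t2 B=load:t3 [load-bound]
step 4: L[4]=5 C[3]=5 → dur=5, Σ=31 | A=load:t4 B=compute:t3 [tied]
step 5: C[4]=7 → dur=7, Σ=38 | A=compute:t4 B=idle [compute-only]

step 2: A=load:t2 B=compute:t1 [compute-bound]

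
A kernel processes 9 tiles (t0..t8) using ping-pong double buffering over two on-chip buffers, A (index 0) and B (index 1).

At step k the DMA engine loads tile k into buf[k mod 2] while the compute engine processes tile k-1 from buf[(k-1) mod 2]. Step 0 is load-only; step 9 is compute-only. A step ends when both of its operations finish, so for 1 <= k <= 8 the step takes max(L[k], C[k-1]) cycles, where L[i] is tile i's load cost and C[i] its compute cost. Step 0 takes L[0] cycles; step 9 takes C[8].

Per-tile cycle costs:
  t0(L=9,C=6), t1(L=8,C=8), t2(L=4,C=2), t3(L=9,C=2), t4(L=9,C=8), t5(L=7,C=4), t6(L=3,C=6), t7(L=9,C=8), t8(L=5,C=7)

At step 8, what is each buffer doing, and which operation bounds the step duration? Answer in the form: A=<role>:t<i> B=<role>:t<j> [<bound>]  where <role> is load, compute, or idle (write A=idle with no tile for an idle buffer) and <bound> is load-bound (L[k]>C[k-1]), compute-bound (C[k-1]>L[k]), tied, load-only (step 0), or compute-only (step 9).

k=0 load=t0/9c comp=- wait=9 total=9
k=1 load=t1/8c comp=t0/6c wait=8 total=17
k=2 load=t2/4c comp=t1/8c wait=8 total=25
k=3 load=t3/9c comp=t2/2c wait=9 total=34
k=4 load=t4/9c comp=t3/2c wait=9 total=43
k=5 load=t5/7c comp=t4/8c wait=8 total=51
k=6 load=t6/3c comp=t5/4c wait=4 total=55
k=7 load=t7/9c comp=t6/6c wait=9 total=64
k=8 load=t8/5c comp=t7/8c wait=8 total=72
k=9 load=- comp=t8/7c wait=7 total=79

step 8: A=load:t8 B=compute:t7 [compute-bound]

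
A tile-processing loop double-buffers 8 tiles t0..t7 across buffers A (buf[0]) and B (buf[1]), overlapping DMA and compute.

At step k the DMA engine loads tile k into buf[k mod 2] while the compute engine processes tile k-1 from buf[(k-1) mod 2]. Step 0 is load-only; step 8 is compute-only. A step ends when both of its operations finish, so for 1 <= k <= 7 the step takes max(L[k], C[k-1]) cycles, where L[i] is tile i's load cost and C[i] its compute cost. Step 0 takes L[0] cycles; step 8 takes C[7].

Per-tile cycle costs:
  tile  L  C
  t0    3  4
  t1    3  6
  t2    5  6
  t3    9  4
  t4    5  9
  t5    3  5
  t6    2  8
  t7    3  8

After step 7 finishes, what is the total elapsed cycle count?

end_cycle[7] = 49

  0. 3=3c; end=3; A:t0 B:-
  1. max(3,4)=4c; end=7; A:t0 B:t1
  2. max(5,6)=6c; end=13; A:t2 B:t1
  3. max(9,6)=9c; end=22; A:t2 B:t3
  4. max(5,4)=5c; end=27; A:t4 B:t3
  5. max(3,9)=9c; end=36; A:t4 B:t5
  6. max(2,5)=5c; end=41; A:t6 B:t5
  7. max(3,8)=8c; end=49; A:t6 B:t7
  8. 8=8c; end=57; A:t6 B:t7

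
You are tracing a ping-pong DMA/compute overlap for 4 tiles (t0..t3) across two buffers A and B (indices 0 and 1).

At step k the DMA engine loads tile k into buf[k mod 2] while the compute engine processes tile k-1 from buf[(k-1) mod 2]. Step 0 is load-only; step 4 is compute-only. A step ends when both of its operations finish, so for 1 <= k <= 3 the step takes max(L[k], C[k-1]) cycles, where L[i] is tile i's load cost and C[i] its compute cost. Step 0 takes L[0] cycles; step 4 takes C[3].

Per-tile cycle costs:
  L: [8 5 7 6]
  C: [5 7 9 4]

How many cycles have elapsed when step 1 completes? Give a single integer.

  0. 8=8c; end=8; A:t0 B:-
  1. max(5,5)=5c; end=13; A:t0 B:t1
  2. max(7,7)=7c; end=20; A:t2 B:t1
  3. max(6,9)=9c; end=29; A:t2 B:t3
  4. 4=4c; end=33; A:t2 B:t3

end_cycle[1] = 13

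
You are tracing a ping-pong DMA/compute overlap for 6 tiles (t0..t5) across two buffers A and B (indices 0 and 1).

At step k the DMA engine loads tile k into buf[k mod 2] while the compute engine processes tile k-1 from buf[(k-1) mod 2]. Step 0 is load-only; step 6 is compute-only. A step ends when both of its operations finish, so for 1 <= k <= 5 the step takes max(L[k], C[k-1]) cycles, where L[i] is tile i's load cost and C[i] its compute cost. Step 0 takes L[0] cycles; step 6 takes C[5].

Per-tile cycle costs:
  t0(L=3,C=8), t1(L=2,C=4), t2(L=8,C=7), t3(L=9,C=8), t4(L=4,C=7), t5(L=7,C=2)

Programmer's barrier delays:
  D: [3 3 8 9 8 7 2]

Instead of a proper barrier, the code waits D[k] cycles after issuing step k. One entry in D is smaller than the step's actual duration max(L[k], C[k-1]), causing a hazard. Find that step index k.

hazard at step 1

k=0 barrier L[0]=3→3c, D[0]=3 ok
k=1 barrier max(L[1]=2,C[0]=8)→8c, D[1]=3 SHORT
k=2 barrier max(L[2]=8,C[1]=4)→8c, D[2]=8 ok
k=3 barrier max(L[3]=9,C[2]=7)→9c, D[3]=9 ok
k=4 barrier max(L[4]=4,C[3]=8)→8c, D[4]=8 ok
k=5 barrier max(L[5]=7,C[4]=7)→7c, D[5]=7 ok
k=6 barrier C[5]=2→2c, D[6]=2 ok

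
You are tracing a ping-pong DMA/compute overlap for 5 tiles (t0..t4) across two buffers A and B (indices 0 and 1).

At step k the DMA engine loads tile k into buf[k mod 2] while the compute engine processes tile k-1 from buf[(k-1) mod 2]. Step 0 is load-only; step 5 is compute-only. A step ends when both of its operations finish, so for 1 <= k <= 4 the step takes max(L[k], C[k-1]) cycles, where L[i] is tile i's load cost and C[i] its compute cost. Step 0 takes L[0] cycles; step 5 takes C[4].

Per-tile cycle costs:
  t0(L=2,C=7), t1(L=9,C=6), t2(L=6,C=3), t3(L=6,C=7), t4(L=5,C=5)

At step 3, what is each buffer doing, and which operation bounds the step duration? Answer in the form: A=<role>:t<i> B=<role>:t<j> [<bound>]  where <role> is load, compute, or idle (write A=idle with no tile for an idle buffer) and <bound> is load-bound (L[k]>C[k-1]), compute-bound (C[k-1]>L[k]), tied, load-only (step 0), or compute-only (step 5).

step 0: L[0]=2 → dur=2, Σ=2 | A=load:t0 B=idle [load-only]
step 1: L[1]=9 C[0]=7 → dur=9, Σ=11 | A=compute:t0 B=load:t1 [load-bound]
step 2: L[2]=6 C[1]=6 → dur=6, Σ=17 | A=load:t2 B=compute:t1 [tied]
step 3: L[3]=6 C[2]=3 → dur=6, Σ=23 | A=compute:t2 B=load:t3 [load-bound]
step 4: L[4]=5 C[3]=7 → dur=7, Σ=30 | A=load:t4 B=compute:t3 [compute-bound]
step 5: C[4]=5 → dur=5, Σ=35 | A=compute:t4 B=idle [compute-only]

step 3: A=compute:t2 B=load:t3 [load-bound]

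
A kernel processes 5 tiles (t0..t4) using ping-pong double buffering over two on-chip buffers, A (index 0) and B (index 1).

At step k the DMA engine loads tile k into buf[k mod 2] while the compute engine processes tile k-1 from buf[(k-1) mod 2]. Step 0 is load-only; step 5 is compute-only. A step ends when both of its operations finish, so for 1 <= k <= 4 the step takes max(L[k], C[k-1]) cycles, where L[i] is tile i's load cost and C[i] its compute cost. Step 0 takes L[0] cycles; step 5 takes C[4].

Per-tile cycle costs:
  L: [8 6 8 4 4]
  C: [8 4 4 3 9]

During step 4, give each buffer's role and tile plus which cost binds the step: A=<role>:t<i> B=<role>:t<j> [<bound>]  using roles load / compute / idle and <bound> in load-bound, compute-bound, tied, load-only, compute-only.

k=0 load=t0/8c comp=- wait=8 total=8
k=1 load=t1/6c comp=t0/8c wait=8 total=16
k=2 load=t2/8c comp=t1/4c wait=8 total=24
k=3 load=t3/4c comp=t2/4c wait=4 total=28
k=4 load=t4/4c comp=t3/3c wait=4 total=32
k=5 load=- comp=t4/9c wait=9 total=41

step 4: A=load:t4 B=compute:t3 [load-bound]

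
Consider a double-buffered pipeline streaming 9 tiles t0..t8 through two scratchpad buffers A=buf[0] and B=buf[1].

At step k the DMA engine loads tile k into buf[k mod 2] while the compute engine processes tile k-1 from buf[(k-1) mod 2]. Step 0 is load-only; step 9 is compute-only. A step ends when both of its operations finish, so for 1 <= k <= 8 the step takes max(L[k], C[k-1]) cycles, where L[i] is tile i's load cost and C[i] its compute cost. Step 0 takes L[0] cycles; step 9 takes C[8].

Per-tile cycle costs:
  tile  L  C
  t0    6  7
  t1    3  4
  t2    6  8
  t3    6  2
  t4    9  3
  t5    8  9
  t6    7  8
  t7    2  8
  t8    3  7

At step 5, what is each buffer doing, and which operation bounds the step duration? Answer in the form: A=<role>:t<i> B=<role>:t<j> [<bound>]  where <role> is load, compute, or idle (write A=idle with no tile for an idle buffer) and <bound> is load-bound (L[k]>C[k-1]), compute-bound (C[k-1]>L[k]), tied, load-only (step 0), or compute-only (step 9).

step 5: A=compute:t4 B=load:t5 [load-bound]

step 0: L[0]=6 → dur=6, Σ=6 | A=load:t0 B=idle [load-only]
step 1: L[1]=3 C[0]=7 → dur=7, Σ=13 | A=compute:t0 B=load:t1 [compute-bound]
step 2: L[2]=6 C[1]=4 → dur=6, Σ=19 | A=load:t2 B=compute:t1 [load-bound]
step 3: L[3]=6 C[2]=8 → dur=8, Σ=27 | A=compute:t2 B=load:t3 [compute-bound]
step 4: L[4]=9 C[3]=2 → dur=9, Σ=36 | A=load:t4 B=compute:t3 [load-bound]
step 5: L[5]=8 C[4]=3 → dur=8, Σ=44 | A=compute:t4 B=load:t5 [load-bound]
step 6: L[6]=7 C[5]=9 → dur=9, Σ=53 | A=load:t6 B=compute:t5 [compute-bound]
step 7: L[7]=2 C[6]=8 → dur=8, Σ=61 | A=compute:t6 B=load:t7 [compute-bound]
step 8: L[8]=3 C[7]=8 → dur=8, Σ=69 | A=load:t8 B=compute:t7 [compute-bound]
step 9: C[8]=7 → dur=7, Σ=76 | A=compute:t8 B=idle [compute-only]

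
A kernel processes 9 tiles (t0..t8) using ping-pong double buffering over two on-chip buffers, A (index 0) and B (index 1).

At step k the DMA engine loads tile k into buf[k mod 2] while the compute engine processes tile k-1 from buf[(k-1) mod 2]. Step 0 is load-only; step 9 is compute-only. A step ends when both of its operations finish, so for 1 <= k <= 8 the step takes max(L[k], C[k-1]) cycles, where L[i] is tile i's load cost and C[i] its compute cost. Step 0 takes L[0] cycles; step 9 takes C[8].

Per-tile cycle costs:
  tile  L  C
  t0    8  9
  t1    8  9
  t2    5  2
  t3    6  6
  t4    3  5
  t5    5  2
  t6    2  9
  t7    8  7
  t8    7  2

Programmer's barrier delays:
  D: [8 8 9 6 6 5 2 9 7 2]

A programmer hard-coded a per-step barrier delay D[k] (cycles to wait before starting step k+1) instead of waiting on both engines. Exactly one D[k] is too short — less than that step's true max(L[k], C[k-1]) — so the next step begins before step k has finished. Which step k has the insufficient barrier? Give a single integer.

hazard at step 1

[0] required=L[0]=8=8 vs D=8 ok
[1] required=max(L[1]=8,C[0]=9)=9 vs D=8 SHORT
[2] required=max(L[2]=5,C[1]=9)=9 vs D=9 ok
[3] required=max(L[3]=6,C[2]=2)=6 vs D=6 ok
[4] required=max(L[4]=3,C[3]=6)=6 vs D=6 ok
[5] required=max(L[5]=5,C[4]=5)=5 vs D=5 ok
[6] required=max(L[6]=2,C[5]=2)=2 vs D=2 ok
[7] required=max(L[7]=8,C[6]=9)=9 vs D=9 ok
[8] required=max(L[8]=7,C[7]=7)=7 vs D=7 ok
[9] required=C[8]=2=2 vs D=2 ok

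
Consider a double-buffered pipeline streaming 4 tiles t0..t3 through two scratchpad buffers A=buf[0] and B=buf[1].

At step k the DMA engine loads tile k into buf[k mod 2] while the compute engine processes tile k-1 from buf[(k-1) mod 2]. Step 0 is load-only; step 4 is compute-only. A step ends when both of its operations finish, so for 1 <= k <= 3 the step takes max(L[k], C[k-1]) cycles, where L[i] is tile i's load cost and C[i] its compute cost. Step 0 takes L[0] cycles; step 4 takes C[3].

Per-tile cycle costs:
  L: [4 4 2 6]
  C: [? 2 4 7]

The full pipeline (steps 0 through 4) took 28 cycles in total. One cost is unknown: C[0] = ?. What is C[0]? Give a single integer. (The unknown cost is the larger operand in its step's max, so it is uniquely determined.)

step 0 → dur = L[0]=4 = 4
step 1 → dur = max(L[1]=4, C[0]=?) = C[0]  (unknown; binding)
step 2 → dur = max(L[2]=2, C[1]=2) = 2
step 3 → dur = max(L[3]=6, C[2]=4) = 6
step 4 → dur = C[3]=7 = 7
sum of known step durations = 19
dur[1] = total - known = 28 - 19 = 9
C[0] is the binding max in step 1, so C[0] = dur[1] = 9

C[0] = 9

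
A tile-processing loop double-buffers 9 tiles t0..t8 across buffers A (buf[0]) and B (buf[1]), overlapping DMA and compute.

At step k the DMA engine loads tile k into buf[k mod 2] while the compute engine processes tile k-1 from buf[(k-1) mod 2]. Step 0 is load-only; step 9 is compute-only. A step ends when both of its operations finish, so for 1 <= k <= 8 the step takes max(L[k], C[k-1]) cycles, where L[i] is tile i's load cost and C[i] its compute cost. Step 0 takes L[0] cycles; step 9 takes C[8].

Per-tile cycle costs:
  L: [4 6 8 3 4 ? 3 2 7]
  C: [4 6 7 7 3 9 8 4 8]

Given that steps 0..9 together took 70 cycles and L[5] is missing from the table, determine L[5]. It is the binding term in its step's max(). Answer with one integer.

step 0 | dur = L[0]=4 = 4
step 1 | dur = max(L[1]=6, C[0]=4) = 6
step 2 | dur = max(L[2]=8, C[1]=6) = 8
step 3 | dur = max(L[3]=3, C[2]=7) = 7
step 4 | dur = max(L[4]=4, C[3]=7) = 7
step 5 | dur = max(L[5]=?, C[4]=3) = L[5]  (unknown; binding)
step 6 | dur = max(L[6]=3, C[5]=9) = 9
step 7 | dur = max(L[7]=2, C[6]=8) = 8
step 8 | dur = max(L[8]=7, C[7]=4) = 7
step 9 | dur = C[8]=8 = 8
sum of known step durations = 64
dur[5] = total - known = 70 - 64 = 6
L[5] is the binding max in step 5, so L[5] = dur[5] = 6

L[5] = 6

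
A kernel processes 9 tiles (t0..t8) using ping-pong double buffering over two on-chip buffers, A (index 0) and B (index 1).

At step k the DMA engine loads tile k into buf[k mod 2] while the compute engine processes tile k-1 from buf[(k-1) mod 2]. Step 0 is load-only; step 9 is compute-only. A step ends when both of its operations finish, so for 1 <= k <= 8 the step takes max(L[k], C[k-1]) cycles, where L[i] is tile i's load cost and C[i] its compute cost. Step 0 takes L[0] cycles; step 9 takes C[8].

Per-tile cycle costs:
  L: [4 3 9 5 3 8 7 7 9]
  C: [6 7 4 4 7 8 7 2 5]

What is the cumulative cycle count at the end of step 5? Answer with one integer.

end_cycle[5] = 36

[0] DMA t0→A (4c) ∥ CU idle ⇒ 4c, clock 4
[1] DMA t1→B (3c) ∥ CU A:t0 (6c) ⇒ 6c, clock 10
[2] DMA t2→A (9c) ∥ CU B:t1 (7c) ⇒ 9c, clock 19
[3] DMA t3→B (5c) ∥ CU A:t2 (4c) ⇒ 5c, clock 24
[4] DMA t4→A (3c) ∥ CU B:t3 (4c) ⇒ 4c, clock 28
[5] DMA t5→B (8c) ∥ CU A:t4 (7c) ⇒ 8c, clock 36
[6] DMA t6→A (7c) ∥ CU B:t5 (8c) ⇒ 8c, clock 44
[7] DMA t7→B (7c) ∥ CU A:t6 (7c) ⇒ 7c, clock 51
[8] DMA t8→A (9c) ∥ CU B:t7 (2c) ⇒ 9c, clock 60
[9] DMA idle ∥ CU A:t8 (5c) ⇒ 5c, clock 65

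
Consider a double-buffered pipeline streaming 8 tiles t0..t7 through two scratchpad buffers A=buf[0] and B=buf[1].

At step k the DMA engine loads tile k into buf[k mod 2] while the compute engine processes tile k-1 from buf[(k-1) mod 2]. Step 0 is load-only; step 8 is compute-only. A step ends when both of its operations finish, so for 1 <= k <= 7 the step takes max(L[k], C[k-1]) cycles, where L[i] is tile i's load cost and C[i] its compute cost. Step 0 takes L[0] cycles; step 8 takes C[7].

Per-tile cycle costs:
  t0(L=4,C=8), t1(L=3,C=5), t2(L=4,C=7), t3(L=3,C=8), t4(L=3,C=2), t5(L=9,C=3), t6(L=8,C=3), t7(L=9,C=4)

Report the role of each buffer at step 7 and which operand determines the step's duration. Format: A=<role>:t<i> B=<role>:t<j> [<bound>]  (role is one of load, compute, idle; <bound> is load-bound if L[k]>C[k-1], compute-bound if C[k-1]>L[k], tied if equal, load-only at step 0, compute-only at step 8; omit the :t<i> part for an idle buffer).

step 7: A=compute:t6 B=load:t7 [load-bound]

  0. 4=4c; end=4; A:t0 B:-
  1. max(3,8)=8c; end=12; A:t0 B:t1
  2. max(4,5)=5c; end=17; A:t2 B:t1
  3. max(3,7)=7c; end=24; A:t2 B:t3
  4. max(3,8)=8c; end=32; A:t4 B:t3
  5. max(9,2)=9c; end=41; A:t4 B:t5
  6. max(8,3)=8c; end=49; A:t6 B:t5
  7. max(9,3)=9c; end=58; A:t6 B:t7
  8. 4=4c; end=62; A:t6 B:t7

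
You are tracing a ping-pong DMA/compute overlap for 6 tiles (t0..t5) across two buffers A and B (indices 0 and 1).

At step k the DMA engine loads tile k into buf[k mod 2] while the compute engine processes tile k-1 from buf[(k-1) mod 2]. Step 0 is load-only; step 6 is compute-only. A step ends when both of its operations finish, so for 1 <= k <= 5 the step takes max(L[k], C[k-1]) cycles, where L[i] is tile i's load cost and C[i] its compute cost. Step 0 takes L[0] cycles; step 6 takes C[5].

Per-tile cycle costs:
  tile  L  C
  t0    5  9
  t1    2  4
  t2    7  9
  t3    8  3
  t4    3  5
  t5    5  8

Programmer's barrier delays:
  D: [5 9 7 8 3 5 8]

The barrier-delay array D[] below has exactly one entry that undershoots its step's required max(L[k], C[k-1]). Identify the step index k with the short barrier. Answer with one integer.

[0] required=L[0]=5=5 vs D=5 ok
[1] required=max(L[1]=2,C[0]=9)=9 vs D=9 ok
[2] required=max(L[2]=7,C[1]=4)=7 vs D=7 ok
[3] required=max(L[3]=8,C[2]=9)=9 vs D=8 SHORT
[4] required=max(L[4]=3,C[3]=3)=3 vs D=3 ok
[5] required=max(L[5]=5,C[4]=5)=5 vs D=5 ok
[6] required=C[5]=8=8 vs D=8 ok

hazard at step 3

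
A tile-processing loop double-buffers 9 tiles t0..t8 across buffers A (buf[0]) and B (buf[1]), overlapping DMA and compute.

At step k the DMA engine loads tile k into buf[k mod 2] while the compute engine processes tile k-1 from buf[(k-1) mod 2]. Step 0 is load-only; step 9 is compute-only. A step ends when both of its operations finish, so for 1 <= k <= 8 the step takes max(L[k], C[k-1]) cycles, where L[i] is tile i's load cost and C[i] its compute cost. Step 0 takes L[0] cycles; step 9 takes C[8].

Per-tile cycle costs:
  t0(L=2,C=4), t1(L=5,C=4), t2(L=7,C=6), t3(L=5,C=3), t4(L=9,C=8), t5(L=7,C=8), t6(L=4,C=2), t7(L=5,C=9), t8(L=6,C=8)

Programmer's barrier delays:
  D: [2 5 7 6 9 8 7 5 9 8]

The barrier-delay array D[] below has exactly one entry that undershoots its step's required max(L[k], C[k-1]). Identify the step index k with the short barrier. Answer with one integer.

hazard at step 6

step 0: need L[0]=2 = 2; D[0]=2 ok
step 1: need max(L[1]=5,C[0]=4) = 5; D[1]=5 ok
step 2: need max(L[2]=7,C[1]=4) = 7; D[2]=7 ok
step 3: need max(L[3]=5,C[2]=6) = 6; D[3]=6 ok
step 4: need max(L[4]=9,C[3]=3) = 9; D[4]=9 ok
step 5: need max(L[5]=7,C[4]=8) = 8; D[5]=8 ok
step 6: need max(L[6]=4,C[5]=8) = 8; D[6]=7 SHORT
step 7: need max(L[7]=5,C[6]=2) = 5; D[7]=5 ok
step 8: need max(L[8]=6,C[7]=9) = 9; D[8]=9 ok
step 9: need C[8]=8 = 8; D[9]=8 ok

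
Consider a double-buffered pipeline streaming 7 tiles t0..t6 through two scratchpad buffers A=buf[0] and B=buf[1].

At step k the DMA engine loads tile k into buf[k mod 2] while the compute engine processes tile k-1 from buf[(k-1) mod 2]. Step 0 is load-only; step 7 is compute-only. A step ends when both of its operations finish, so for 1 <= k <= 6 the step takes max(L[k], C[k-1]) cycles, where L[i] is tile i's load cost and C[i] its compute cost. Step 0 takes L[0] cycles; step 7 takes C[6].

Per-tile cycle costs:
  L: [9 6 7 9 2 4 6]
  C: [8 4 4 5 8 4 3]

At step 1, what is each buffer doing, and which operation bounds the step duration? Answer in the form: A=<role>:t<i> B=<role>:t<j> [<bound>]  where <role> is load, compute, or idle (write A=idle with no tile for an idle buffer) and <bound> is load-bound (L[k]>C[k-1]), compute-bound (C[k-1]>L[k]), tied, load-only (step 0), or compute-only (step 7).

k=0 load=t0/9c comp=- wait=9 total=9
k=1 load=t1/6c comp=t0/8c wait=8 total=17
k=2 load=t2/7c comp=t1/4c wait=7 total=24
k=3 load=t3/9c comp=t2/4c wait=9 total=33
k=4 load=t4/2c comp=t3/5c wait=5 total=38
k=5 load=t5/4c comp=t4/8c wait=8 total=46
k=6 load=t6/6c comp=t5/4c wait=6 total=52
k=7 load=- comp=t6/3c wait=3 total=55

step 1: A=compute:t0 B=load:t1 [compute-bound]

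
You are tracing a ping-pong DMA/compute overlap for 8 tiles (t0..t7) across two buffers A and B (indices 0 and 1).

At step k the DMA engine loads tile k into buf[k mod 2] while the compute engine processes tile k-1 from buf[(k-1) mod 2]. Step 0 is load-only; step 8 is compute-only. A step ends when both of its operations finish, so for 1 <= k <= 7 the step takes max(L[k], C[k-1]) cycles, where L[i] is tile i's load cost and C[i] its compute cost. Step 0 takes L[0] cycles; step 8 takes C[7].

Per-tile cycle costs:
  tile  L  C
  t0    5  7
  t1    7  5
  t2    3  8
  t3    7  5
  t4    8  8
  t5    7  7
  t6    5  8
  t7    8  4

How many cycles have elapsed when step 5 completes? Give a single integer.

end_cycle[5] = 41

  0. 5=5c; end=5; A:t0 B:-
  1. max(7,7)=7c; end=12; A:t0 B:t1
  2. max(3,5)=5c; end=17; A:t2 B:t1
  3. max(7,8)=8c; end=25; A:t2 B:t3
  4. max(8,5)=8c; end=33; A:t4 B:t3
  5. max(7,8)=8c; end=41; A:t4 B:t5
  6. max(5,7)=7c; end=48; A:t6 B:t5
  7. max(8,8)=8c; end=56; A:t6 B:t7
  8. 4=4c; end=60; A:t6 B:t7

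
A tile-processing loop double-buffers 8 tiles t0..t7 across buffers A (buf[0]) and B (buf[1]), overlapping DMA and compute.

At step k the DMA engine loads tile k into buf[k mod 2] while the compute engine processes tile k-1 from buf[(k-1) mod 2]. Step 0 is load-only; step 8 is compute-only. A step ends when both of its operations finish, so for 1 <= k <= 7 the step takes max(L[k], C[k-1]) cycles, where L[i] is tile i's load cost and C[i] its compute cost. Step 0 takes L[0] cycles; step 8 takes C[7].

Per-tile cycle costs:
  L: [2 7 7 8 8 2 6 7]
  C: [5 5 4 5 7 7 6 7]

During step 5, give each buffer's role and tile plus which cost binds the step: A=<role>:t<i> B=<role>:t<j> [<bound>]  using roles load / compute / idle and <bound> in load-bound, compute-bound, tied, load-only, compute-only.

[0] DMA t0→A (2c) ∥ CU idle ⇒ 2c, clock 2
[1] DMA t1→B (7c) ∥ CU A:t0 (5c) ⇒ 7c, clock 9
[2] DMA t2→A (7c) ∥ CU B:t1 (5c) ⇒ 7c, clock 16
[3] DMA t3→B (8c) ∥ CU A:t2 (4c) ⇒ 8c, clock 24
[4] DMA t4→A (8c) ∥ CU B:t3 (5c) ⇒ 8c, clock 32
[5] DMA t5→B (2c) ∥ CU A:t4 (7c) ⇒ 7c, clock 39
[6] DMA t6→A (6c) ∥ CU B:t5 (7c) ⇒ 7c, clock 46
[7] DMA t7→B (7c) ∥ CU A:t6 (6c) ⇒ 7c, clock 53
[8] DMA idle ∥ CU B:t7 (7c) ⇒ 7c, clock 60

step 5: A=compute:t4 B=load:t5 [compute-bound]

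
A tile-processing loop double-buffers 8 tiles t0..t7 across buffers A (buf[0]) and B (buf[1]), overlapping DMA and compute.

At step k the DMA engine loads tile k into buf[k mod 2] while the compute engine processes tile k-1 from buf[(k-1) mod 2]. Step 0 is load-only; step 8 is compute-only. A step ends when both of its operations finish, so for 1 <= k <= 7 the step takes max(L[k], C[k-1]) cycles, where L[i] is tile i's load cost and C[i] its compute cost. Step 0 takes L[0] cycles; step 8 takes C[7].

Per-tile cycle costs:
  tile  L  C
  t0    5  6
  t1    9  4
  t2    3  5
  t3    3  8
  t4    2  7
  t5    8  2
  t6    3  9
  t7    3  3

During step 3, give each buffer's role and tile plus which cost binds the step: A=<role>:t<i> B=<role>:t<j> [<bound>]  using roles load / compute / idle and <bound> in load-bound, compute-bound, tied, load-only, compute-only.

step 0: L[0]=5 → dur=5, Σ=5 | A=load:t0 B=idle [load-only]
step 1: L[1]=9 C[0]=6 → dur=9, Σ=14 | A=compute:t0 B=load:t1 [load-bound]
step 2: L[2]=3 C[1]=4 → dur=4, Σ=18 | A=load:t2 B=compute:t1 [compute-bound]
step 3: L[3]=3 C[2]=5 → dur=5, Σ=23 | A=compute:t2 B=load:t3 [compute-bound]
step 4: L[4]=2 C[3]=8 → dur=8, Σ=31 | A=load:t4 B=compute:t3 [compute-bound]
step 5: L[5]=8 C[4]=7 → dur=8, Σ=39 | A=compute:t4 B=load:t5 [load-bound]
step 6: L[6]=3 C[5]=2 → dur=3, Σ=42 | A=load:t6 B=compute:t5 [load-bound]
step 7: L[7]=3 C[6]=9 → dur=9, Σ=51 | A=compute:t6 B=load:t7 [compute-bound]
step 8: C[7]=3 → dur=3, Σ=54 | A=idle B=compute:t7 [compute-only]

step 3: A=compute:t2 B=load:t3 [compute-bound]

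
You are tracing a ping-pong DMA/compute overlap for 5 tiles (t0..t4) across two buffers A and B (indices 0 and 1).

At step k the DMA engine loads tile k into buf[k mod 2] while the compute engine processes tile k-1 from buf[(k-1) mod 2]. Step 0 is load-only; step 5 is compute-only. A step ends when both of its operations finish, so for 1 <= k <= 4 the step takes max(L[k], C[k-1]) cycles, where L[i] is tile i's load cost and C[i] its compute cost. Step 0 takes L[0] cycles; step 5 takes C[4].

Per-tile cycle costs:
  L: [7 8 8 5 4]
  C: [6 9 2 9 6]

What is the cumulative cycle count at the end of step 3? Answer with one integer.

  0. 7=7c; end=7; A:t0 B:-
  1. max(8,6)=8c; end=15; A:t0 B:t1
  2. max(8,9)=9c; end=24; A:t2 B:t1
  3. max(5,2)=5c; end=29; A:t2 B:t3
  4. max(4,9)=9c; end=38; A:t4 B:t3
  5. 6=6c; end=44; A:t4 B:t3

end_cycle[3] = 29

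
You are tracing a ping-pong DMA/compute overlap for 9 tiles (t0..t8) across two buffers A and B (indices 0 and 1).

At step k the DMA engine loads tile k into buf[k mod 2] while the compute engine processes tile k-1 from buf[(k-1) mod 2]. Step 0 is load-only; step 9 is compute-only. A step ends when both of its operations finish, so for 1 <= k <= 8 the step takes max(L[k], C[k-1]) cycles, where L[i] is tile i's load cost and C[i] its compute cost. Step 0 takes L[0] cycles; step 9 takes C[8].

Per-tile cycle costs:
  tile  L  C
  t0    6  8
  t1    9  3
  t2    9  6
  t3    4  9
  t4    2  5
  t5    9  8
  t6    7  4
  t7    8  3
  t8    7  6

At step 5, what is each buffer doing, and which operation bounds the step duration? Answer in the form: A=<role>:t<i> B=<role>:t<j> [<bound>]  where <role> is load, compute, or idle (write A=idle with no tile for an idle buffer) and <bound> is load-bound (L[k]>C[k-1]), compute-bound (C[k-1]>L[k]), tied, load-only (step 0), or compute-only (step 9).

  0. 6=6c; end=6; A:t0 B:-
  1. max(9,8)=9c; end=15; A:t0 B:t1
  2. max(9,3)=9c; end=24; A:t2 B:t1
  3. max(4,6)=6c; end=30; A:t2 B:t3
  4. max(2,9)=9c; end=39; A:t4 B:t3
  5. max(9,5)=9c; end=48; A:t4 B:t5
  6. max(7,8)=8c; end=56; A:t6 B:t5
  7. max(8,4)=8c; end=64; A:t6 B:t7
  8. max(7,3)=7c; end=71; A:t8 B:t7
  9. 6=6c; end=77; A:t8 B:t7

step 5: A=compute:t4 B=load:t5 [load-bound]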